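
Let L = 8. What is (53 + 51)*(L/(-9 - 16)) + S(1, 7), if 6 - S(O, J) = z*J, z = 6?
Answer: -1732/25 ≈ -69.280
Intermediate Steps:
S(O, J) = 6 - 6*J
(53 + 51)*(L/(-9 - 16)) + S(1, 7) = (53 + 51)*(8/(-9 - 16)) + (6 - 6*7) = 104*(8/(-25)) + (6 - 42) = 104*(-1/25*8) - 36 = 104*(-8/25) - 36 = -832/25 - 36 = -1732/25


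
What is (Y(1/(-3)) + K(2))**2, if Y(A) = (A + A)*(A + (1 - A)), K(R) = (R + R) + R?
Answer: 256/9 ≈ 28.444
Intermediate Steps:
K(R) = 3*R (K(R) = 2*R + R = 3*R)
Y(A) = 2*A (Y(A) = (2*A)*1 = 2*A)
(Y(1/(-3)) + K(2))**2 = (2/(-3) + 3*2)**2 = (2*(-1/3) + 6)**2 = (-2/3 + 6)**2 = (16/3)**2 = 256/9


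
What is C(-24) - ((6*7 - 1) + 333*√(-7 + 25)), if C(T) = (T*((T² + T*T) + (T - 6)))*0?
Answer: -41 - 999*√2 ≈ -1453.8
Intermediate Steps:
C(T) = 0 (C(T) = (T*((T² + T²) + (-6 + T)))*0 = (T*(2*T² + (-6 + T)))*0 = (T*(-6 + T + 2*T²))*0 = 0)
C(-24) - ((6*7 - 1) + 333*√(-7 + 25)) = 0 - ((6*7 - 1) + 333*√(-7 + 25)) = 0 - ((42 - 1) + 333*√18) = 0 - (41 + 333*(3*√2)) = 0 - (41 + 999*√2) = 0 + (-41 - 999*√2) = -41 - 999*√2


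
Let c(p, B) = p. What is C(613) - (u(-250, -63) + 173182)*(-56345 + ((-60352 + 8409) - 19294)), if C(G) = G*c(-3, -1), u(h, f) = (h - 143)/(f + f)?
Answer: 66285906058/3 ≈ 2.2095e+10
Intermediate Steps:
u(h, f) = (-143 + h)/(2*f) (u(h, f) = (-143 + h)/((2*f)) = (-143 + h)*(1/(2*f)) = (-143 + h)/(2*f))
C(G) = -3*G (C(G) = G*(-3) = -3*G)
C(613) - (u(-250, -63) + 173182)*(-56345 + ((-60352 + 8409) - 19294)) = -3*613 - ((½)*(-143 - 250)/(-63) + 173182)*(-56345 + ((-60352 + 8409) - 19294)) = -1839 - ((½)*(-1/63)*(-393) + 173182)*(-56345 + (-51943 - 19294)) = -1839 - (131/42 + 173182)*(-56345 - 71237) = -1839 - 7273775*(-127582)/42 = -1839 - 1*(-66285911575/3) = -1839 + 66285911575/3 = 66285906058/3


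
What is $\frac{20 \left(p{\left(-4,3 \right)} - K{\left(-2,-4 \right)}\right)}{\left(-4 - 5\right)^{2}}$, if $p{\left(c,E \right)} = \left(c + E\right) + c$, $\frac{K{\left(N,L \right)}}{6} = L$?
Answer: $\frac{380}{81} \approx 4.6914$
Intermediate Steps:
$K{\left(N,L \right)} = 6 L$
$p{\left(c,E \right)} = E + 2 c$ ($p{\left(c,E \right)} = \left(E + c\right) + c = E + 2 c$)
$\frac{20 \left(p{\left(-4,3 \right)} - K{\left(-2,-4 \right)}\right)}{\left(-4 - 5\right)^{2}} = \frac{20 \left(\left(3 + 2 \left(-4\right)\right) - 6 \left(-4\right)\right)}{\left(-4 - 5\right)^{2}} = \frac{20 \left(\left(3 - 8\right) - -24\right)}{\left(-9\right)^{2}} = \frac{20 \left(-5 + 24\right)}{81} = 20 \cdot 19 \cdot \frac{1}{81} = 380 \cdot \frac{1}{81} = \frac{380}{81}$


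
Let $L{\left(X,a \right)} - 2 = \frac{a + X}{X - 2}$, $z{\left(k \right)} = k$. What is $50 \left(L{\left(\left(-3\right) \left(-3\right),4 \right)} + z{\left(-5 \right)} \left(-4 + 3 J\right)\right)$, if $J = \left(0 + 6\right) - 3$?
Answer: $- \frac{7400}{7} \approx -1057.1$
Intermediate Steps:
$L{\left(X,a \right)} = 2 + \frac{X + a}{-2 + X}$ ($L{\left(X,a \right)} = 2 + \frac{a + X}{X - 2} = 2 + \frac{X + a}{-2 + X}$)
$J = 3$ ($J = 6 - 3 = 3$)
$50 \left(L{\left(\left(-3\right) \left(-3\right),4 \right)} + z{\left(-5 \right)} \left(-4 + 3 J\right)\right) = 50 \left(\frac{-4 + 4 + 3 \left(\left(-3\right) \left(-3\right)\right)}{-2 - -9} - 5 \left(-4 + 3 \cdot 3\right)\right) = 50 \left(\frac{-4 + 4 + 3 \cdot 9}{-2 + 9} - 5 \left(-4 + 9\right)\right) = 50 \left(\frac{-4 + 4 + 27}{7} - 25\right) = 50 \left(\frac{1}{7} \cdot 27 - 25\right) = 50 \left(\frac{27}{7} - 25\right) = 50 \left(- \frac{148}{7}\right) = - \frac{7400}{7}$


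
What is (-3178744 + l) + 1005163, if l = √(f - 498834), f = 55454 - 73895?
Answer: -2173581 + 165*I*√19 ≈ -2.1736e+6 + 719.22*I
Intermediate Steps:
f = -18441
l = 165*I*√19 (l = √(-18441 - 498834) = √(-517275) = 165*I*√19 ≈ 719.22*I)
(-3178744 + l) + 1005163 = (-3178744 + 165*I*√19) + 1005163 = -2173581 + 165*I*√19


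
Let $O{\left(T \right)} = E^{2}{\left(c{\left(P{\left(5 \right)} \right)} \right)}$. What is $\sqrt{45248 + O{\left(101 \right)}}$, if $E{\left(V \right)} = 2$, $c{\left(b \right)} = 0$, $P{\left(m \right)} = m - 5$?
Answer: $6 \sqrt{1257} \approx 212.73$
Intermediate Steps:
$P{\left(m \right)} = -5 + m$ ($P{\left(m \right)} = m - 5 = -5 + m$)
$O{\left(T \right)} = 4$ ($O{\left(T \right)} = 2^{2} = 4$)
$\sqrt{45248 + O{\left(101 \right)}} = \sqrt{45248 + 4} = \sqrt{45252} = 6 \sqrt{1257}$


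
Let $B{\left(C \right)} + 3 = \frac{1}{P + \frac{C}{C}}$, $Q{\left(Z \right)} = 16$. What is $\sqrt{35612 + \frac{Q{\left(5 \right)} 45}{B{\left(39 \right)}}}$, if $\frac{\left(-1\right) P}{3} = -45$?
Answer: $\frac{2 \sqrt{1464809687}}{407} \approx 188.07$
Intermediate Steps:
$P = 135$ ($P = \left(-3\right) \left(-45\right) = 135$)
$B{\left(C \right)} = - \frac{407}{136}$ ($B{\left(C \right)} = -3 + \frac{1}{135 + \frac{C}{C}} = -3 + \frac{1}{135 + 1} = -3 + \frac{1}{136} = - \frac{407}{136}$)
$\sqrt{35612 + \frac{Q{\left(5 \right)} 45}{B{\left(39 \right)}}} = \sqrt{35612 + \frac{16 \cdot 45}{- \frac{407}{136}}} = \sqrt{35612 + 720 \left(- \frac{136}{407}\right)} = \sqrt{35612 - \frac{97920}{407}} = \sqrt{\frac{14396164}{407}} = \frac{2 \sqrt{1464809687}}{407}$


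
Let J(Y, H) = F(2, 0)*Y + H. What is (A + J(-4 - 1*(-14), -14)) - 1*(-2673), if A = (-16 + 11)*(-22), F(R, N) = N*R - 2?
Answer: 2749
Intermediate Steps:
F(R, N) = -2 + N*R
A = 110 (A = -5*(-22) = 110)
J(Y, H) = H - 2*Y (J(Y, H) = (-2 + 0*2)*Y + H = (-2 + 0)*Y + H = -2*Y + H = H - 2*Y)
(A + J(-4 - 1*(-14), -14)) - 1*(-2673) = (110 + (-14 - 2*(-4 - 1*(-14)))) - 1*(-2673) = (110 + (-14 - 2*(-4 + 14))) + 2673 = (110 + (-14 - 2*10)) + 2673 = (110 + (-14 - 20)) + 2673 = (110 - 34) + 2673 = 76 + 2673 = 2749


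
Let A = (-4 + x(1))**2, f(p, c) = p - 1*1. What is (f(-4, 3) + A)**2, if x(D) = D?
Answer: 16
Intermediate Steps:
f(p, c) = -1 + p (f(p, c) = p - 1 = -1 + p)
A = 9 (A = (-4 + 1)**2 = (-3)**2 = 9)
(f(-4, 3) + A)**2 = ((-1 - 4) + 9)**2 = (-5 + 9)**2 = 4**2 = 16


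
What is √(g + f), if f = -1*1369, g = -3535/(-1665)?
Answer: I*√16841290/111 ≈ 36.971*I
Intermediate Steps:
g = 707/333 (g = -3535*(-1/1665) = 707/333 ≈ 2.1231)
f = -1369
√(g + f) = √(707/333 - 1369) = √(-455170/333) = I*√16841290/111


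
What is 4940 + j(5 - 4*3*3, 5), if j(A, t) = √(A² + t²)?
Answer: 4940 + √986 ≈ 4971.4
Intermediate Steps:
4940 + j(5 - 4*3*3, 5) = 4940 + √((5 - 4*3*3)² + 5²) = 4940 + √((5 - 12*3)² + 25) = 4940 + √((5 - 36)² + 25) = 4940 + √((-31)² + 25) = 4940 + √(961 + 25) = 4940 + √986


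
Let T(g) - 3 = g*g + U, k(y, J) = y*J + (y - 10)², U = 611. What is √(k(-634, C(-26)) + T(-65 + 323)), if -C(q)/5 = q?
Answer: √399494 ≈ 632.06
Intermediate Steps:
C(q) = -5*q
k(y, J) = (-10 + y)² + J*y (k(y, J) = J*y + (-10 + y)² = (-10 + y)² + J*y)
T(g) = 614 + g² (T(g) = 3 + (g*g + 611) = 3 + (g² + 611) = 3 + (611 + g²) = 614 + g²)
√(k(-634, C(-26)) + T(-65 + 323)) = √(((-10 - 634)² - 5*(-26)*(-634)) + (614 + (-65 + 323)²)) = √(((-644)² + 130*(-634)) + (614 + 258²)) = √((414736 - 82420) + (614 + 66564)) = √(332316 + 67178) = √399494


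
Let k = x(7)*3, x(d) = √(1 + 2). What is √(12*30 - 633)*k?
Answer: 9*I*√91 ≈ 85.854*I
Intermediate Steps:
x(d) = √3
k = 3*√3 (k = √3*3 = 3*√3 ≈ 5.1962)
√(12*30 - 633)*k = √(12*30 - 633)*(3*√3) = √(360 - 633)*(3*√3) = √(-273)*(3*√3) = (I*√273)*(3*√3) = 9*I*√91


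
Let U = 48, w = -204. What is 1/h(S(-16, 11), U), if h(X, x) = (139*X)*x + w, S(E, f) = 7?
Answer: 1/46500 ≈ 2.1505e-5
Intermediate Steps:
h(X, x) = -204 + 139*X*x (h(X, x) = (139*X)*x - 204 = 139*X*x - 204 = -204 + 139*X*x)
1/h(S(-16, 11), U) = 1/(-204 + 139*7*48) = 1/(-204 + 46704) = 1/46500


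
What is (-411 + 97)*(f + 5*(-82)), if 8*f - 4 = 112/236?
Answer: 7585298/59 ≈ 1.2856e+5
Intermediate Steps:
f = 33/59 (f = ½ + (112/236)/8 = ½ + (112*(1/236))/8 = ½ + (⅛)*(28/59) = ½ + 7/118 = 33/59 ≈ 0.55932)
(-411 + 97)*(f + 5*(-82)) = (-411 + 97)*(33/59 + 5*(-82)) = -314*(33/59 - 410) = -314*(-24157/59) = 7585298/59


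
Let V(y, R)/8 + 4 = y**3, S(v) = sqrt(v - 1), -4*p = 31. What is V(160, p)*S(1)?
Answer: 0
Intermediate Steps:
p = -31/4 (p = -1/4*31 = -31/4 ≈ -7.7500)
S(v) = sqrt(-1 + v)
V(y, R) = -32 + 8*y**3
V(160, p)*S(1) = (-32 + 8*160**3)*sqrt(-1 + 1) = (-32 + 8*4096000)*sqrt(0) = (-32 + 32768000)*0 = 32767968*0 = 0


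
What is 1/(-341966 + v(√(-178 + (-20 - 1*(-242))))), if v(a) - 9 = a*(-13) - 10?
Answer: -341967/116941421653 + 26*√11/116941421653 ≈ -2.9235e-6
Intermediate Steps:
v(a) = -1 - 13*a (v(a) = 9 + (a*(-13) - 10) = 9 + (-13*a - 10) = 9 + (-10 - 13*a) = -1 - 13*a)
1/(-341966 + v(√(-178 + (-20 - 1*(-242))))) = 1/(-341966 + (-1 - 13*√(-178 + (-20 - 1*(-242))))) = 1/(-341966 + (-1 - 13*√(-178 + (-20 + 242)))) = 1/(-341966 + (-1 - 13*√(-178 + 222))) = 1/(-341966 + (-1 - 26*√11)) = 1/(-341967 - 26*√11)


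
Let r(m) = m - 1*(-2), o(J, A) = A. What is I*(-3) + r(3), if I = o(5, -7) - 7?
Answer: 47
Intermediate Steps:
r(m) = 2 + m (r(m) = m + 2 = 2 + m)
I = -14 (I = -7 - 7 = -14)
I*(-3) + r(3) = -14*(-3) + (2 + 3) = 42 + 5 = 47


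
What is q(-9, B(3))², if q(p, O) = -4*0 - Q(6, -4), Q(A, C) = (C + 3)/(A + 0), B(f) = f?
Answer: 1/36 ≈ 0.027778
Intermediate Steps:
Q(A, C) = (3 + C)/A
q(p, O) = ⅙ (q(p, O) = -4*0 - (3 - 4)/6 = 0 - (-1)/6 = 0 - 1*(-⅙) = 0 + ⅙ = ⅙)
q(-9, B(3))² = (⅙)² = 1/36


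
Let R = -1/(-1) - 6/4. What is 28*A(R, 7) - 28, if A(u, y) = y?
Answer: 168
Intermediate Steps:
R = -1/2 (R = -1*(-1) - 6*1/4 = 1 - 3/2 = -1/2 ≈ -0.50000)
28*A(R, 7) - 28 = 28*7 - 28 = 196 - 28 = 168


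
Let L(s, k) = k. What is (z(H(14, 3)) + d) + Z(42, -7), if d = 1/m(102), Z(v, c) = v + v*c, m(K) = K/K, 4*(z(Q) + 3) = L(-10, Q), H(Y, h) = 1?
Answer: -1015/4 ≈ -253.75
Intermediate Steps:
z(Q) = -3 + Q/4
m(K) = 1
Z(v, c) = v + c*v
d = 1 (d = 1/1 = 1)
(z(H(14, 3)) + d) + Z(42, -7) = ((-3 + (¼)*1) + 1) + 42*(1 - 7) = ((-3 + ¼) + 1) + 42*(-6) = (-11/4 + 1) - 252 = -7/4 - 252 = -1015/4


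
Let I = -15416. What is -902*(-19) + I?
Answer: 1722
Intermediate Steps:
-902*(-19) + I = -902*(-19) - 15416 = 17138 - 15416 = 1722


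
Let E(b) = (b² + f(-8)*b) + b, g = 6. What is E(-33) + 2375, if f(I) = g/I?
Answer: 13823/4 ≈ 3455.8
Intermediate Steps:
f(I) = 6/I
E(b) = b² + b/4 (E(b) = (b² + (6/(-8))*b) + b = (b² + (6*(-⅛))*b) + b = (b² - 3*b/4) + b = b² + b/4)
E(-33) + 2375 = -33*(¼ - 33) + 2375 = -33*(-131/4) + 2375 = 4323/4 + 2375 = 13823/4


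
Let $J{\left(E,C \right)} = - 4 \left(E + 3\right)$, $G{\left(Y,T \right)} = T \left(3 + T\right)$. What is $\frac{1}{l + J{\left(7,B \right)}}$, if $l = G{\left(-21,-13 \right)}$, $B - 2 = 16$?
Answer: $\frac{1}{90} \approx 0.011111$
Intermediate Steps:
$B = 18$ ($B = 2 + 16 = 18$)
$l = 130$ ($l = - 13 \left(3 - 13\right) = \left(-13\right) \left(-10\right) = 130$)
$J{\left(E,C \right)} = -12 - 4 E$ ($J{\left(E,C \right)} = - 4 \left(3 + E\right) = -12 - 4 E$)
$\frac{1}{l + J{\left(7,B \right)}} = \frac{1}{130 - 40} = \frac{1}{90}$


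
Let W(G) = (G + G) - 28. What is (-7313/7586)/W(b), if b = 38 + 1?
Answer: -7313/379300 ≈ -0.019280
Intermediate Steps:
b = 39
W(G) = -28 + 2*G (W(G) = 2*G - 28 = -28 + 2*G)
(-7313/7586)/W(b) = (-7313/7586)/(-28 + 2*39) = (-7313*1/7586)/(-28 + 78) = -7313/7586/50 = -7313/7586*1/50 = -7313/379300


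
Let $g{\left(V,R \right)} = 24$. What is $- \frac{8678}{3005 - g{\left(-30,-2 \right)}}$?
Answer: $- \frac{8678}{2981} \approx -2.9111$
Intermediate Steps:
$- \frac{8678}{3005 - g{\left(-30,-2 \right)}} = - \frac{8678}{3005 - 24} = - \frac{8678}{2981}$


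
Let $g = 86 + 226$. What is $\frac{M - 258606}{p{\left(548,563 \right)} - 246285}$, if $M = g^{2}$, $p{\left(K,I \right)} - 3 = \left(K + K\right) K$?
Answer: $- \frac{80631}{177163} \approx -0.45512$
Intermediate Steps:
$g = 312$
$p{\left(K,I \right)} = 3 + 2 K^{2}$ ($p{\left(K,I \right)} = 3 + \left(K + K\right) K = 3 + 2 K K = 3 + 2 K^{2}$)
$M = 97344$ ($M = 312^{2} = 97344$)
$\frac{M - 258606}{p{\left(548,563 \right)} - 246285} = \frac{97344 - 258606}{\left(3 + 2 \cdot 548^{2}\right) - 246285} = - \frac{161262}{\left(3 + 2 \cdot 300304\right) - 246285} = - \frac{161262}{\left(3 + 600608\right) - 246285} = - \frac{161262}{600611 - 246285} = - \frac{161262}{354326} = \left(-161262\right) \frac{1}{354326} = - \frac{80631}{177163}$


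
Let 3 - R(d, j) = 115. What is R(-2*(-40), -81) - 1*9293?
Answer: -9405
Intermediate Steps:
R(d, j) = -112 (R(d, j) = 3 - 1*115 = 3 - 115 = -112)
R(-2*(-40), -81) - 1*9293 = -112 - 1*9293 = -112 - 9293 = -9405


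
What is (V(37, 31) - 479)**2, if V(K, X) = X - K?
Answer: 235225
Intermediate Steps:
(V(37, 31) - 479)**2 = ((31 - 1*37) - 479)**2 = ((31 - 37) - 479)**2 = (-6 - 479)**2 = (-485)**2 = 235225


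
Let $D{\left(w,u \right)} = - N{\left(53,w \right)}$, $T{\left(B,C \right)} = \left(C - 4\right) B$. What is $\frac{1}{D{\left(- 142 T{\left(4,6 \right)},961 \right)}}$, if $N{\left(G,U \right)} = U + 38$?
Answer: $\frac{1}{1098} \approx 0.00091075$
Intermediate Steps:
$T{\left(B,C \right)} = B \left(-4 + C\right)$ ($T{\left(B,C \right)} = \left(-4 + C\right) B = B \left(-4 + C\right)$)
$N{\left(G,U \right)} = 38 + U$
$D{\left(w,u \right)} = -38 - w$ ($D{\left(w,u \right)} = - (38 + w) = -38 - w$)
$\frac{1}{D{\left(- 142 T{\left(4,6 \right)},961 \right)}} = \frac{1}{-38 - - 142 \cdot 4 \left(-4 + 6\right)} = \frac{1}{-38 - - 142 \cdot 4 \cdot 2} = \frac{1}{-38 - \left(-142\right) 8} = \frac{1}{-38 - -1136} = \frac{1}{-38 + 1136} = \frac{1}{1098}$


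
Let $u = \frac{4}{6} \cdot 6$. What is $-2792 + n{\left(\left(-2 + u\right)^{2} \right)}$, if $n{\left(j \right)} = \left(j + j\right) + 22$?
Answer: $-2762$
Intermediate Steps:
$u = 4$ ($u = 4 \cdot \frac{1}{6} \cdot 6 = \frac{2}{3} \cdot 6 = 4$)
$n{\left(j \right)} = 22 + 2 j$ ($n{\left(j \right)} = 2 j + 22 = 22 + 2 j$)
$-2792 + n{\left(\left(-2 + u\right)^{2} \right)} = -2792 + \left(22 + 2 \left(-2 + 4\right)^{2}\right) = -2792 + \left(22 + 2 \cdot 2^{2}\right) = -2792 + \left(22 + 2 \cdot 4\right) = -2792 + \left(22 + 8\right) = -2792 + 30 = -2762$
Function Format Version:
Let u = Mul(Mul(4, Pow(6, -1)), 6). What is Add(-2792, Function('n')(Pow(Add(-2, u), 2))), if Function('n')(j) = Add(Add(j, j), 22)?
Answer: -2762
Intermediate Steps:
u = 4 (u = Mul(Mul(4, Rational(1, 6)), 6) = Mul(Rational(2, 3), 6) = 4)
Function('n')(j) = Add(22, Mul(2, j)) (Function('n')(j) = Add(Mul(2, j), 22) = Add(22, Mul(2, j)))
Add(-2792, Function('n')(Pow(Add(-2, u), 2))) = Add(-2792, Add(22, Mul(2, Pow(Add(-2, 4), 2)))) = Add(-2792, Add(22, Mul(2, Pow(2, 2)))) = Add(-2792, Add(22, Mul(2, 4))) = Add(-2792, Add(22, 8)) = Add(-2792, 30) = -2762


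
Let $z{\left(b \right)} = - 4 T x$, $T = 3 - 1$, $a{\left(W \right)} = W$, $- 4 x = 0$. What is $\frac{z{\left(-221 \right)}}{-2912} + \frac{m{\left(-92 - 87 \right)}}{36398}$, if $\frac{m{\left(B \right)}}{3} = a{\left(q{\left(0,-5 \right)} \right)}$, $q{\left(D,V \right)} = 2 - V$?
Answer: $\frac{21}{36398} \approx 0.00057695$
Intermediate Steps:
$x = 0$ ($x = \left(- \frac{1}{4}\right) 0 = 0$)
$m{\left(B \right)} = 21$ ($m{\left(B \right)} = 3 \left(2 - -5\right) = 3 \left(2 + 5\right) = 3 \cdot 7 = 21$)
$T = 2$ ($T = 3 - 1 = 2$)
$z{\left(b \right)} = 0$ ($z{\left(b \right)} = \left(-4\right) 2 \cdot 0 = \left(-8\right) 0 = 0$)
$\frac{z{\left(-221 \right)}}{-2912} + \frac{m{\left(-92 - 87 \right)}}{36398} = \frac{0}{-2912} + \frac{21}{36398} = 0 \left(- \frac{1}{2912}\right) + 21 \cdot \frac{1}{36398} = 0 + \frac{21}{36398} = \frac{21}{36398}$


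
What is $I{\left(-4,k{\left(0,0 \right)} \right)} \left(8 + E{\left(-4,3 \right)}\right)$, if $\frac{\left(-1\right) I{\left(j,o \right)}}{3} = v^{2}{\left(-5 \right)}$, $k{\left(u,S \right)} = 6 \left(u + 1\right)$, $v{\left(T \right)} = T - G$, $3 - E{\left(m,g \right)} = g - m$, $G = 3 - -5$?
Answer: $-2028$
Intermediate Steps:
$G = 8$ ($G = 3 + 5 = 8$)
$E{\left(m,g \right)} = 3 + m - g$ ($E{\left(m,g \right)} = 3 - \left(g - m\right) = 3 + m - g$)
$v{\left(T \right)} = -8 + T$ ($v{\left(T \right)} = T - 8 = -8 + T$)
$k{\left(u,S \right)} = 6 + 6 u$ ($k{\left(u,S \right)} = 6 \left(1 + u\right) = 6 + 6 u$)
$I{\left(j,o \right)} = -507$ ($I{\left(j,o \right)} = - 3 \left(-8 - 5\right)^{2} = - 3 \left(-13\right)^{2} = \left(-3\right) 169 = -507$)
$I{\left(-4,k{\left(0,0 \right)} \right)} \left(8 + E{\left(-4,3 \right)}\right) = - 507 \left(8 - 4\right) = \left(-507\right) 4 = -2028$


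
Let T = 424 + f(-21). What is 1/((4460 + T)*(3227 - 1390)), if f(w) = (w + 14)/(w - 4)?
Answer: 25/224310559 ≈ 1.1145e-7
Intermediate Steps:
f(w) = (14 + w)/(-4 + w)
T = 10607/25 (T = 424 + (14 - 21)/(-4 - 21) = 424 - 7/(-25) = 424 - 1/25*(-7) = 424 + 7/25 = 10607/25 ≈ 424.28)
1/((4460 + T)*(3227 - 1390)) = 1/((4460 + 10607/25)*(3227 - 1390)) = 1/((122107/25)*1837) = 1/(224310559/25) = 25/224310559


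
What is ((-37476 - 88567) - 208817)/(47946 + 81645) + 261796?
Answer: 11308690192/43197 ≈ 2.6179e+5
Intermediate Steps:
((-37476 - 88567) - 208817)/(47946 + 81645) + 261796 = (-126043 - 208817)/129591 + 261796 = -334860*1/129591 + 261796 = -111620/43197 + 261796 = 11308690192/43197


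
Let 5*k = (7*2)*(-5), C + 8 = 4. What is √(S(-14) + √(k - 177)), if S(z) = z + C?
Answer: √(-18 + I*√191) ≈ 1.5319 + 4.5107*I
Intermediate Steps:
C = -4 (C = -8 + 4 = -4)
S(z) = -4 + z (S(z) = z - 4 = -4 + z)
k = -14 (k = ((7*2)*(-5))/5 = (14*(-5))/5 = (⅕)*(-70) = -14)
√(S(-14) + √(k - 177)) = √((-4 - 14) + √(-14 - 177)) = √(-18 + √(-191)) = √(-18 + I*√191)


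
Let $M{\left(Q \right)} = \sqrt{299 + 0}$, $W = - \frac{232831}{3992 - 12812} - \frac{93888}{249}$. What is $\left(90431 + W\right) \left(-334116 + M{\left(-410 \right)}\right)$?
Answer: $- \frac{612028232620753}{20335} + \frac{65944212113 \sqrt{299}}{732060} \approx -3.0096 \cdot 10^{10}$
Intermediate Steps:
$W = - \frac{256705747}{732060}$ ($W = - \frac{232831}{3992 - 12812} - \frac{31296}{83} = - \frac{232831}{-8820} - \frac{31296}{83} = \left(-232831\right) \left(- \frac{1}{8820}\right) - \frac{31296}{83} = \frac{232831}{8820} - \frac{31296}{83} = - \frac{256705747}{732060} \approx -350.66$)
$M{\left(Q \right)} = \sqrt{299}$
$\left(90431 + W\right) \left(-334116 + M{\left(-410 \right)}\right) = \left(90431 - \frac{256705747}{732060}\right) \left(-334116 + \sqrt{299}\right) = \frac{65944212113 \left(-334116 + \sqrt{299}\right)}{732060} = - \frac{612028232620753}{20335} + \frac{65944212113 \sqrt{299}}{732060}$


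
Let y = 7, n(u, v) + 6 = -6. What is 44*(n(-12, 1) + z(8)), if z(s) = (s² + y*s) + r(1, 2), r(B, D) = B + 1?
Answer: 4840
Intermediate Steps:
r(B, D) = 1 + B
n(u, v) = -12 (n(u, v) = -6 - 6 = -12)
z(s) = 2 + s² + 7*s (z(s) = (s² + 7*s) + (1 + 1) = (s² + 7*s) + 2 = 2 + s² + 7*s)
44*(n(-12, 1) + z(8)) = 44*(-12 + (2 + 8² + 7*8)) = 44*(-12 + (2 + 64 + 56)) = 44*(-12 + 122) = 44*110 = 4840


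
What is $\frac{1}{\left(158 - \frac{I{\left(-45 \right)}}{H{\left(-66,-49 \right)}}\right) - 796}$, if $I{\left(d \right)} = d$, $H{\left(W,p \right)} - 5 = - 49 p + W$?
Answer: $- \frac{52}{33175} \approx -0.0015674$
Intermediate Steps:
$H{\left(W,p \right)} = 5 + W - 49 p$ ($H{\left(W,p \right)} = 5 + \left(- 49 p + W\right) = 5 + \left(W - 49 p\right) = 5 + W - 49 p$)
$\frac{1}{\left(158 - \frac{I{\left(-45 \right)}}{H{\left(-66,-49 \right)}}\right) - 796} = \frac{1}{\left(158 - - \frac{45}{5 - 66 - -2401}\right) - 796} = \frac{1}{\left(158 - - \frac{45}{5 - 66 + 2401}\right) - 796} = \frac{1}{\left(158 - - \frac{45}{2340}\right) - 796} = \frac{1}{\left(158 - \left(-45\right) \frac{1}{2340}\right) - 796} = \frac{1}{\left(158 - - \frac{1}{52}\right) - 796} = \frac{1}{\left(158 + \frac{1}{52}\right) - 796} = \frac{1}{\frac{8217}{52} - 796} = \frac{1}{- \frac{33175}{52}} = - \frac{52}{33175}$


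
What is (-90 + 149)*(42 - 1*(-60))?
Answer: 6018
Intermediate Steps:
(-90 + 149)*(42 - 1*(-60)) = 59*(42 + 60) = 59*102 = 6018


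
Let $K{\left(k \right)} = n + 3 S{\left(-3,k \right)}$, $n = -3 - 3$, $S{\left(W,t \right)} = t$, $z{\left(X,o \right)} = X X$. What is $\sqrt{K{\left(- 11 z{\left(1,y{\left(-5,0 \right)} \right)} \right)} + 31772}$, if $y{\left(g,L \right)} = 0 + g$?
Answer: $\sqrt{31733} \approx 178.14$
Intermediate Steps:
$y{\left(g,L \right)} = g$
$z{\left(X,o \right)} = X^{2}$
$n = -6$ ($n = -3 - 3 = -6$)
$K{\left(k \right)} = -6 + 3 k$
$\sqrt{K{\left(- 11 z{\left(1,y{\left(-5,0 \right)} \right)} \right)} + 31772} = \sqrt{\left(-6 + 3 \left(- 11 \cdot 1^{2}\right)\right) + 31772} = \sqrt{\left(-6 + 3 \left(\left(-11\right) 1\right)\right) + 31772} = \sqrt{\left(-6 + 3 \left(-11\right)\right) + 31772} = \sqrt{\left(-6 - 33\right) + 31772} = \sqrt{-39 + 31772} = \sqrt{31733}$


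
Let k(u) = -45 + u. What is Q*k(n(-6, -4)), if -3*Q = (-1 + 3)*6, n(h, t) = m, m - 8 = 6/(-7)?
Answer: 1060/7 ≈ 151.43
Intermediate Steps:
m = 50/7 (m = 8 + 6/(-7) = 8 + 6*(-1/7) = 8 - 6/7 = 50/7 ≈ 7.1429)
n(h, t) = 50/7
Q = -4 (Q = -(-1 + 3)*6/3 = -2*6/3 = -1/3*12 = -4)
Q*k(n(-6, -4)) = -4*(-45 + 50/7) = -4*(-265/7) = 1060/7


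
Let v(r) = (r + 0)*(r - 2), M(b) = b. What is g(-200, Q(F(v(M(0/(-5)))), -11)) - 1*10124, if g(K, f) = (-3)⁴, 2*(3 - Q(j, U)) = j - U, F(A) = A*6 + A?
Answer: -10043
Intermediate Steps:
v(r) = r*(-2 + r)
F(A) = 7*A (F(A) = 6*A + A = 7*A)
Q(j, U) = 3 + U/2 - j/2 (Q(j, U) = 3 - (j - U)/2 = 3 + (U/2 - j/2) = 3 + U/2 - j/2)
g(K, f) = 81
g(-200, Q(F(v(M(0/(-5)))), -11)) - 1*10124 = 81 - 1*10124 = 81 - 10124 = -10043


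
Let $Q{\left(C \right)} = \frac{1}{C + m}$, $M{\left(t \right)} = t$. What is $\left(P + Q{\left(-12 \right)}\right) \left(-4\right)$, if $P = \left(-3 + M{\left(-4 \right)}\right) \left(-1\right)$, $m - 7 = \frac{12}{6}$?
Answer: $- \frac{80}{3} \approx -26.667$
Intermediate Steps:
$m = 9$ ($m = 7 + \frac{12}{6} = 7 + 12 \cdot \frac{1}{6} = 7 + 2 = 9$)
$Q{\left(C \right)} = \frac{1}{9 + C}$ ($Q{\left(C \right)} = \frac{1}{C + 9} = \frac{1}{9 + C}$)
$P = 7$ ($P = \left(-3 - 4\right) \left(-1\right) = \left(-7\right) \left(-1\right) = 7$)
$\left(P + Q{\left(-12 \right)}\right) \left(-4\right) = \left(7 + \frac{1}{9 - 12}\right) \left(-4\right) = \left(7 + \frac{1}{-3}\right) \left(-4\right) = \left(7 - \frac{1}{3}\right) \left(-4\right) = \frac{20}{3} \left(-4\right) = - \frac{80}{3}$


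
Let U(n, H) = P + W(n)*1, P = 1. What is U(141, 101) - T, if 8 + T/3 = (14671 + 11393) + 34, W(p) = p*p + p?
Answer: -58247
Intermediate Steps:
W(p) = p + p² (W(p) = p² + p = p + p²)
T = 78270 (T = -24 + 3*((14671 + 11393) + 34) = -24 + 3*(26064 + 34) = -24 + 3*26098 = -24 + 78294 = 78270)
U(n, H) = 1 + n*(1 + n) (U(n, H) = 1 + (n*(1 + n))*1 = 1 + n*(1 + n))
U(141, 101) - T = (1 + 141*(1 + 141)) - 1*78270 = (1 + 141*142) - 78270 = (1 + 20022) - 78270 = 20023 - 78270 = -58247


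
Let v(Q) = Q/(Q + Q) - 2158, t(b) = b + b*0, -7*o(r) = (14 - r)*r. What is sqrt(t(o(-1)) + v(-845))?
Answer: 5*I*sqrt(16898)/14 ≈ 46.426*I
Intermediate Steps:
o(r) = -r*(14 - r)/7 (o(r) = -(14 - r)*r/7 = -r*(14 - r)/7)
t(b) = b (t(b) = b + 0 = b)
v(Q) = -4315/2 (v(Q) = Q/((2*Q)) - 2158 = (1/(2*Q))*Q - 2158 = 1/2 - 2158 = -4315/2)
sqrt(t(o(-1)) + v(-845)) = sqrt((1/7)*(-1)*(-14 - 1) - 4315/2) = sqrt((1/7)*(-1)*(-15) - 4315/2) = sqrt(15/7 - 4315/2) = sqrt(-30175/14) = 5*I*sqrt(16898)/14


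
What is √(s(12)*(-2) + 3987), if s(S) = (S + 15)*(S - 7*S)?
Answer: 15*√35 ≈ 88.741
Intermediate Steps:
s(S) = -6*S*(15 + S) (s(S) = (15 + S)*(-6*S) = -6*S*(15 + S))
√(s(12)*(-2) + 3987) = √(-6*12*(15 + 12)*(-2) + 3987) = √(-6*12*27*(-2) + 3987) = √(-1944*(-2) + 3987) = √(3888 + 3987) = √7875 = 15*√35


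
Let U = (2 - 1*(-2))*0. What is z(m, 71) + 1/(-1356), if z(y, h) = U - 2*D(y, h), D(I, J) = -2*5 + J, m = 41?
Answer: -165433/1356 ≈ -122.00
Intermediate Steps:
D(I, J) = -10 + J
U = 0 (U = (2 + 2)*0 = 4*0 = 0)
z(y, h) = 20 - 2*h (z(y, h) = 0 - 2*(-10 + h) = 0 + (20 - 2*h) = 20 - 2*h)
z(m, 71) + 1/(-1356) = (20 - 2*71) + 1/(-1356) = (20 - 142) - 1/1356 = -122 - 1/1356 = -165433/1356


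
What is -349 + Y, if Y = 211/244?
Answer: -84945/244 ≈ -348.14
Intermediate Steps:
Y = 211/244 (Y = 211*(1/244) = 211/244 ≈ 0.86475)
-349 + Y = -349 + 211/244 = -84945/244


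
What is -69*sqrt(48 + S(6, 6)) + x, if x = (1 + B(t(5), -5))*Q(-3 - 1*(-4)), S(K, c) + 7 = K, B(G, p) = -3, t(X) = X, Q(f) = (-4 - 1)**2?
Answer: -50 - 69*sqrt(47) ≈ -523.04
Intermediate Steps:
Q(f) = 25 (Q(f) = (-5)**2 = 25)
S(K, c) = -7 + K
x = -50 (x = (1 - 3)*25 = -2*25 = -50)
-69*sqrt(48 + S(6, 6)) + x = -69*sqrt(48 + (-7 + 6)) - 50 = -69*sqrt(48 - 1) - 50 = -69*sqrt(47) - 50 = -50 - 69*sqrt(47)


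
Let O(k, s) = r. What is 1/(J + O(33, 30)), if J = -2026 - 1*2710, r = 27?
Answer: -1/4709 ≈ -0.00021236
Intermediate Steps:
O(k, s) = 27
J = -4736 (J = -2026 - 2710 = -4736)
1/(J + O(33, 30)) = 1/(-4736 + 27) = 1/(-4709) = -1/4709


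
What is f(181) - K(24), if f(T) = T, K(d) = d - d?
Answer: 181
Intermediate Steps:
K(d) = 0
f(181) - K(24) = 181 - 1*0 = 181 + 0 = 181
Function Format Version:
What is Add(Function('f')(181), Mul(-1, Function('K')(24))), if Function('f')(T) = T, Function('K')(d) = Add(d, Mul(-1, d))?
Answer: 181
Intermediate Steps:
Function('K')(d) = 0
Add(Function('f')(181), Mul(-1, Function('K')(24))) = Add(181, Mul(-1, 0)) = Add(181, 0) = 181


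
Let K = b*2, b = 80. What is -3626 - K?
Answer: -3786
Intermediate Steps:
K = 160 (K = 80*2 = 160)
-3626 - K = -3626 - 1*160 = -3626 - 160 = -3786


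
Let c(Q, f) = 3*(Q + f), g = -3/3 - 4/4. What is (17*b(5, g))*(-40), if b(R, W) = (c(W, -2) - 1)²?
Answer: -114920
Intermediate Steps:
g = -2 (g = -3*⅓ - 4*¼ = -1 - 1 = -2)
c(Q, f) = 3*Q + 3*f
b(R, W) = (-7 + 3*W)² (b(R, W) = ((3*W + 3*(-2)) - 1)² = ((3*W - 6) - 1)² = ((-6 + 3*W) - 1)² = (-7 + 3*W)²)
(17*b(5, g))*(-40) = (17*(-7 + 3*(-2))²)*(-40) = (17*(-7 - 6)²)*(-40) = (17*(-13)²)*(-40) = (17*169)*(-40) = 2873*(-40) = -114920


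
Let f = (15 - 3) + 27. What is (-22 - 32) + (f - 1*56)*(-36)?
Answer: 558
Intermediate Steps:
f = 39 (f = 12 + 27 = 39)
(-22 - 32) + (f - 1*56)*(-36) = (-22 - 32) + (39 - 1*56)*(-36) = -54 + (39 - 56)*(-36) = -54 - 17*(-36) = -54 + 612 = 558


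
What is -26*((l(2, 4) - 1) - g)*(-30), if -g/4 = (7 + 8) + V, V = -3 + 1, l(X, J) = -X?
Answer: 38220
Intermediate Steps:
V = -2
g = -52 (g = -4*((7 + 8) - 2) = -4*(15 - 2) = -4*13 = -52)
-26*((l(2, 4) - 1) - g)*(-30) = -26*((-1*2 - 1) - 1*(-52))*(-30) = -26*((-2 - 1) + 52)*(-30) = -26*(-3 + 52)*(-30) = -26*49*(-30) = -1274*(-30) = 38220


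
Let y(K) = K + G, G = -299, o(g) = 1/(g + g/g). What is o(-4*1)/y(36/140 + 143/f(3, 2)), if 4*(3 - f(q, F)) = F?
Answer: 35/25362 ≈ 0.0013800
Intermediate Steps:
o(g) = 1/(1 + g) (o(g) = 1/(g + 1) = 1/(1 + g))
f(q, F) = 3 - F/4
y(K) = -299 + K (y(K) = K - 299 = -299 + K)
o(-4*1)/y(36/140 + 143/f(3, 2)) = 1/((1 - 4*1)*(-299 + (36/140 + 143/(3 - ¼*2)))) = 1/((1 - 4)*(-299 + (36*(1/140) + 143/(3 - ½)))) = 1/((-3)*(-299 + (9/35 + 143/(5/2)))) = -1/(3*(-299 + (9/35 + 143*(⅖)))) = -1/(3*(-299 + (9/35 + 286/5))) = -1/(3*(-299 + 2011/35)) = -1/(3*(-8454/35)) = -⅓*(-35/8454) = 35/25362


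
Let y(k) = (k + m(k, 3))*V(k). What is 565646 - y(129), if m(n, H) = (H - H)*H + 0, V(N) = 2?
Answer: 565388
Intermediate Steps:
m(n, H) = 0 (m(n, H) = 0*H + 0 = 0 + 0 = 0)
y(k) = 2*k (y(k) = (k + 0)*2 = k*2 = 2*k)
565646 - y(129) = 565646 - 2*129 = 565646 - 1*258 = 565646 - 258 = 565388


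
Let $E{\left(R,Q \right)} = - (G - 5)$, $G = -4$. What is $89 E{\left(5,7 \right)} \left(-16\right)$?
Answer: $-12816$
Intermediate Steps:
$E{\left(R,Q \right)} = 9$ ($E{\left(R,Q \right)} = - (-4 - 5) = \left(-1\right) \left(-9\right) = 9$)
$89 E{\left(5,7 \right)} \left(-16\right) = 89 \cdot 9 \left(-16\right) = 801 \left(-16\right) = -12816$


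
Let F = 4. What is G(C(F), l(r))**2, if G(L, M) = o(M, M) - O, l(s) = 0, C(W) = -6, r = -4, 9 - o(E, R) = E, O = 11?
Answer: 4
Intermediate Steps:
o(E, R) = 9 - E
G(L, M) = -2 - M (G(L, M) = (9 - M) - 1*11 = (9 - M) - 11 = -2 - M)
G(C(F), l(r))**2 = (-2 - 1*0)**2 = (-2 + 0)**2 = (-2)**2 = 4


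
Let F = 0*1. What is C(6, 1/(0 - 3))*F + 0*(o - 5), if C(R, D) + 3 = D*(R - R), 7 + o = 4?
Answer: 0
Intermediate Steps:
o = -3 (o = -7 + 4 = -3)
C(R, D) = -3 (C(R, D) = -3 + D*(R - R) = -3 + D*0 = -3 + 0 = -3)
F = 0
C(6, 1/(0 - 3))*F + 0*(o - 5) = -3*0 + 0*(-3 - 5) = 0 + 0*(-8) = 0 + 0 = 0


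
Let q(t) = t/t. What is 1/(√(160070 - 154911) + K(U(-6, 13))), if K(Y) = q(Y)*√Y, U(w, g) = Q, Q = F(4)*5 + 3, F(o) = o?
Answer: 1/(√23 + √5159) ≈ 0.013051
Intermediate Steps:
q(t) = 1
Q = 23 (Q = 4*5 + 3 = 20 + 3 = 23)
U(w, g) = 23
K(Y) = √Y (K(Y) = 1*√Y = √Y)
1/(√(160070 - 154911) + K(U(-6, 13))) = 1/(√(160070 - 154911) + √23) = 1/(√5159 + √23) = 1/(√23 + √5159)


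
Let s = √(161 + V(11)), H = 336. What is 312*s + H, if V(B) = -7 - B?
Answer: 336 + 312*√143 ≈ 4067.0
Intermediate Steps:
s = √143 (s = √(161 + (-7 - 1*11)) = √(161 + (-7 - 11)) = √(161 - 18) = √143 ≈ 11.958)
312*s + H = 312*√143 + 336 = 336 + 312*√143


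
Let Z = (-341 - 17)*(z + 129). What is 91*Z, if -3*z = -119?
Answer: -16484468/3 ≈ -5.4948e+6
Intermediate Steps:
z = 119/3 (z = -⅓*(-119) = 119/3 ≈ 39.667)
Z = -181148/3 (Z = (-341 - 17)*(119/3 + 129) = -358*506/3 = -181148/3 ≈ -60383.)
91*Z = 91*(-181148/3) = -16484468/3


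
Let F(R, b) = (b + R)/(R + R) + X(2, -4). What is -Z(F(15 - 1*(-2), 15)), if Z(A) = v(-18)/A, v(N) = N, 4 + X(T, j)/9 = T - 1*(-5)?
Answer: 306/475 ≈ 0.64421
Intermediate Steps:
X(T, j) = 9 + 9*T (X(T, j) = -36 + 9*(T - 1*(-5)) = -36 + 9*(T + 5) = -36 + 9*(5 + T) = -36 + (45 + 9*T) = 9 + 9*T)
F(R, b) = 27 + (R + b)/(2*R) (F(R, b) = (b + R)/(R + R) + (9 + 9*2) = (R + b)/((2*R)) + (9 + 18) = (R + b)*(1/(2*R)) + 27 = (R + b)/(2*R) + 27 = 27 + (R + b)/(2*R))
Z(A) = -18/A
-Z(F(15 - 1*(-2), 15)) = -(-18)/((15 + 55*(15 - 1*(-2)))/(2*(15 - 1*(-2)))) = -(-18)/((15 + 55*(15 + 2))/(2*(15 + 2))) = -(-18)/((½)*(15 + 55*17)/17) = -(-18)/((½)*(1/17)*(15 + 935)) = -(-18)/((½)*(1/17)*950) = -(-18)/475/17 = -(-18)*17/475 = -1*(-306/475) = 306/475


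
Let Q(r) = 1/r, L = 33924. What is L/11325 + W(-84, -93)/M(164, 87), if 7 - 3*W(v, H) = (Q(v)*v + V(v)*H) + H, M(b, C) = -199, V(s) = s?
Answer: 11955817/751225 ≈ 15.915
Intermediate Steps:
W(v, H) = 2 - H/3 - H*v/3 (W(v, H) = 7/3 - ((v/v + v*H) + H)/3 = 7/3 - ((1 + H*v) + H)/3 = 7/3 - (1 + H + H*v)/3 = 7/3 + (-⅓ - H/3 - H*v/3) = 2 - H/3 - H*v/3)
L/11325 + W(-84, -93)/M(164, 87) = 33924/11325 + (2 - ⅓*(-93) - ⅓*(-93)*(-84))/(-199) = 33924*(1/11325) + (2 + 31 - 2604)*(-1/199) = 11308/3775 - 2571*(-1/199) = 11308/3775 + 2571/199 = 11955817/751225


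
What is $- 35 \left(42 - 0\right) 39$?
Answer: $-57330$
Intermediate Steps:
$- 35 \left(42 - 0\right) 39 = - 35 \left(42 + 0\right) 39 = \left(-35\right) 42 \cdot 39 = \left(-1470\right) 39 = -57330$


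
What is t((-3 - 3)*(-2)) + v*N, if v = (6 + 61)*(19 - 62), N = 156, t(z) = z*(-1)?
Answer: -449448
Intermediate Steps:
t(z) = -z
v = -2881 (v = 67*(-43) = -2881)
t((-3 - 3)*(-2)) + v*N = -(-3 - 3)*(-2) - 2881*156 = -(-6)*(-2) - 449436 = -1*12 - 449436 = -12 - 449436 = -449448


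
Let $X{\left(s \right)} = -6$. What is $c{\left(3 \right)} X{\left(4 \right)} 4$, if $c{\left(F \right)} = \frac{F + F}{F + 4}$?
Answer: $- \frac{144}{7} \approx -20.571$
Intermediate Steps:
$c{\left(F \right)} = \frac{2 F}{4 + F}$
$c{\left(3 \right)} X{\left(4 \right)} 4 = 2 \cdot 3 \frac{1}{4 + 3} \left(-6\right) 4 = 2 \cdot 3 \cdot \frac{1}{7} \left(-6\right) 4 = \frac{6}{7} \left(-6\right) 4 = \left(- \frac{36}{7}\right) 4 = - \frac{144}{7}$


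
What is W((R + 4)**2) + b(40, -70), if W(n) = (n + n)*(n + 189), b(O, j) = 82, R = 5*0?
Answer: 6642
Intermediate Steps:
R = 0
W(n) = 2*n*(189 + n) (W(n) = (2*n)*(189 + n) = 2*n*(189 + n))
W((R + 4)**2) + b(40, -70) = 2*(0 + 4)**2*(189 + (0 + 4)**2) + 82 = 2*4**2*(189 + 4**2) + 82 = 2*16*(189 + 16) + 82 = 2*16*205 + 82 = 6560 + 82 = 6642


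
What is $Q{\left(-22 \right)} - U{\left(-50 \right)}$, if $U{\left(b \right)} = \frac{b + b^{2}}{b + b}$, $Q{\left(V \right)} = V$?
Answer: $\frac{5}{2} \approx 2.5$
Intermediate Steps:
$U{\left(b \right)} = \frac{b + b^{2}}{2 b}$
$Q{\left(-22 \right)} - U{\left(-50 \right)} = -22 - \left(\frac{1}{2} + \frac{1}{2} \left(-50\right)\right) = -22 - \left(\frac{1}{2} - 25\right) = -22 - - \frac{49}{2} = -22 + \frac{49}{2} = \frac{5}{2}$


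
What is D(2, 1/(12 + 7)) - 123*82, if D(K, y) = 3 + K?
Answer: -10081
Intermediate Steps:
D(2, 1/(12 + 7)) - 123*82 = (3 + 2) - 123*82 = 5 - 10086 = -10081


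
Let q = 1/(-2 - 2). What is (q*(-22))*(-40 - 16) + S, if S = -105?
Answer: -413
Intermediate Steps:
q = -¼ (q = 1/(-4) = -¼ ≈ -0.25000)
(q*(-22))*(-40 - 16) + S = (-¼*(-22))*(-40 - 16) - 105 = (11/2)*(-56) - 105 = -308 - 105 = -413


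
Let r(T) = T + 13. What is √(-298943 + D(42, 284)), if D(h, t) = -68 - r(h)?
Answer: I*√299066 ≈ 546.87*I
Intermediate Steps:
r(T) = 13 + T
D(h, t) = -81 - h (D(h, t) = -68 - (13 + h) = -68 + (-13 - h) = -81 - h)
√(-298943 + D(42, 284)) = √(-298943 + (-81 - 1*42)) = √(-298943 + (-81 - 42)) = √(-298943 - 123) = √(-299066) = I*√299066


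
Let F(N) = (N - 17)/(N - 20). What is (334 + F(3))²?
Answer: 32398864/289 ≈ 1.1211e+5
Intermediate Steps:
F(N) = (-17 + N)/(-20 + N)
(334 + F(3))² = (334 + (-17 + 3)/(-20 + 3))² = (334 - 14/(-17))² = (334 - 1/17*(-14))² = (334 + 14/17)² = (5692/17)² = 32398864/289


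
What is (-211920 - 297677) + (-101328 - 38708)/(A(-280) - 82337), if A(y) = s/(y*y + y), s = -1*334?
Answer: -1638900975958879/3216083387 ≈ -5.0960e+5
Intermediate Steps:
s = -334
A(y) = -334/(y + y**2) (A(y) = -334/(y*y + y) = -334/(y**2 + y) = -334/(y + y**2))
(-211920 - 297677) + (-101328 - 38708)/(A(-280) - 82337) = (-211920 - 297677) + (-101328 - 38708)/(-334/(-280*(1 - 280)) - 82337) = -509597 - 140036/(-334*(-1/280)/(-279) - 82337) = -509597 - 140036/(-334*(-1/280)*(-1/279) - 82337) = -509597 - 140036/(-167/39060 - 82337) = -509597 - 140036/(-3216083387/39060) = -509597 - 140036*(-39060/3216083387) = -509597 + 5469806160/3216083387 = -1638900975958879/3216083387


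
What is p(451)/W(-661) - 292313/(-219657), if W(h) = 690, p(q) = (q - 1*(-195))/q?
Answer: 15184463482/11392510305 ≈ 1.3328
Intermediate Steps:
p(q) = (195 + q)/q (p(q) = (q + 195)/q = (195 + q)/q)
p(451)/W(-661) - 292313/(-219657) = ((195 + 451)/451)/690 - 292313/(-219657) = ((1/451)*646)*(1/690) - 292313*(-1/219657) = (646/451)*(1/690) + 292313/219657 = 323/155595 + 292313/219657 = 15184463482/11392510305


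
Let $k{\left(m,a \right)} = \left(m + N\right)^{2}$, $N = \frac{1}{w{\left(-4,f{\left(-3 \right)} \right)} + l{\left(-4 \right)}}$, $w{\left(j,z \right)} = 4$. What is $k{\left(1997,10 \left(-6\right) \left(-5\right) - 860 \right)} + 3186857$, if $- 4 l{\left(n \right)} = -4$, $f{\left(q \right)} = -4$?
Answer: $\frac{179391621}{25} \approx 7.1757 \cdot 10^{6}$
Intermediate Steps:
$l{\left(n \right)} = 1$ ($l{\left(n \right)} = \left(- \frac{1}{4}\right) \left(-4\right) = 1$)
$N = \frac{1}{5}$ ($N = \frac{1}{4 + 1} = \frac{1}{5} \approx 0.2$)
$k{\left(m,a \right)} = \left(\frac{1}{5} + m\right)^{2}$ ($k{\left(m,a \right)} = \left(m + \frac{1}{5}\right)^{2} = \left(\frac{1}{5} + m\right)^{2}$)
$k{\left(1997,10 \left(-6\right) \left(-5\right) - 860 \right)} + 3186857 = \frac{\left(1 + 5 \cdot 1997\right)^{2}}{25} + 3186857 = \frac{\left(1 + 9985\right)^{2}}{25} + 3186857 = \frac{9986^{2}}{25} + 3186857 = \frac{1}{25} \cdot 99720196 + 3186857 = \frac{99720196}{25} + 3186857 = \frac{179391621}{25}$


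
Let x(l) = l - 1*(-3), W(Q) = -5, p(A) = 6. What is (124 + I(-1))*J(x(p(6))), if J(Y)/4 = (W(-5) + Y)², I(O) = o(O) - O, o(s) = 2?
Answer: 8128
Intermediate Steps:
x(l) = 3 + l (x(l) = l + 3 = 3 + l)
I(O) = 2 - O
J(Y) = 4*(-5 + Y)²
(124 + I(-1))*J(x(p(6))) = (124 + (2 - 1*(-1)))*(4*(-5 + (3 + 6))²) = (124 + (2 + 1))*(4*(-5 + 9)²) = (124 + 3)*(4*4²) = 127*(4*16) = 127*64 = 8128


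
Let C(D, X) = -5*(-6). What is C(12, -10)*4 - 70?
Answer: 50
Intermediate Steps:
C(D, X) = 30
C(12, -10)*4 - 70 = 30*4 - 70 = 120 - 70 = 50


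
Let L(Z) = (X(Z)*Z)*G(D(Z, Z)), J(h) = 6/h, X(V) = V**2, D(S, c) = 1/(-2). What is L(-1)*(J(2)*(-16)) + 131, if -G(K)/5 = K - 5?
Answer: 1451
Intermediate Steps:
D(S, c) = -1/2
G(K) = 25 - 5*K (G(K) = -5*(K - 5) = -5*(-5 + K) = 25 - 5*K)
L(Z) = 55*Z**3/2 (L(Z) = (Z**2*Z)*(25 - 5*(-1/2)) = Z**3*(25 + 5/2) = Z**3*(55/2) = 55*Z**3/2)
L(-1)*(J(2)*(-16)) + 131 = ((55/2)*(-1)**3)*((6/2)*(-16)) + 131 = ((55/2)*(-1))*((6*(1/2))*(-16)) + 131 = -165*(-16)/2 + 131 = -55/2*(-48) + 131 = 1320 + 131 = 1451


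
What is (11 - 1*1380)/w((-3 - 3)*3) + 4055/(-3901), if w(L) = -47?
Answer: 109572/3901 ≈ 28.088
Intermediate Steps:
(11 - 1*1380)/w((-3 - 3)*3) + 4055/(-3901) = (11 - 1*1380)/(-47) + 4055/(-3901) = (11 - 1380)*(-1/47) + 4055*(-1/3901) = -1369*(-1/47) - 4055/3901 = 1369/47 - 4055/3901 = 109572/3901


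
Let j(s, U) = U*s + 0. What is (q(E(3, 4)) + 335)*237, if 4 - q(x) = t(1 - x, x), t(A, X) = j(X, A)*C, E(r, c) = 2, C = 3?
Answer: 81765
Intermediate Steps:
j(s, U) = U*s
t(A, X) = 3*A*X (t(A, X) = (A*X)*3 = 3*A*X)
q(x) = 4 - 3*x*(1 - x) (q(x) = 4 - 3*(1 - x)*x = 4 - 3*x*(1 - x))
(q(E(3, 4)) + 335)*237 = ((4 + 3*2*(-1 + 2)) + 335)*237 = ((4 + 3*2*1) + 335)*237 = ((4 + 6) + 335)*237 = (10 + 335)*237 = 345*237 = 81765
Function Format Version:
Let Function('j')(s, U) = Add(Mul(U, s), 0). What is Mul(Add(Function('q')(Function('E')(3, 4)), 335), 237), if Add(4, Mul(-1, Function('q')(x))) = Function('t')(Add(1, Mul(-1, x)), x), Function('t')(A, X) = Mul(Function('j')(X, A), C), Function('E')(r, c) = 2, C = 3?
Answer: 81765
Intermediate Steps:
Function('j')(s, U) = Mul(U, s)
Function('t')(A, X) = Mul(3, A, X) (Function('t')(A, X) = Mul(Mul(A, X), 3) = Mul(3, A, X))
Function('q')(x) = Add(4, Mul(-3, x, Add(1, Mul(-1, x)))) (Function('q')(x) = Add(4, Mul(-1, Mul(3, Add(1, Mul(-1, x)), x))) = Add(4, Mul(-1, Mul(3, x, Add(1, Mul(-1, x))))) = Add(4, Mul(-3, x, Add(1, Mul(-1, x)))))
Mul(Add(Function('q')(Function('E')(3, 4)), 335), 237) = Mul(Add(Add(4, Mul(3, 2, Add(-1, 2))), 335), 237) = Mul(Add(Add(4, Mul(3, 2, 1)), 335), 237) = Mul(Add(Add(4, 6), 335), 237) = Mul(Add(10, 335), 237) = Mul(345, 237) = 81765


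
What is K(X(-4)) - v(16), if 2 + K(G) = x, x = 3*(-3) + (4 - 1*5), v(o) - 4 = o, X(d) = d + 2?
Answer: -32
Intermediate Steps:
X(d) = 2 + d
v(o) = 4 + o
x = -10 (x = -9 + (4 - 5) = -9 - 1 = -10)
K(G) = -12 (K(G) = -2 - 10 = -12)
K(X(-4)) - v(16) = -12 - (4 + 16) = -12 - 1*20 = -12 - 20 = -32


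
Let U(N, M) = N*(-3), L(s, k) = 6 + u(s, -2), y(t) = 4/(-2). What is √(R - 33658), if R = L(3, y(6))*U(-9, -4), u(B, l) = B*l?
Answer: I*√33658 ≈ 183.46*I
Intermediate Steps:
y(t) = -2 (y(t) = 4*(-½) = -2)
L(s, k) = 6 - 2*s (L(s, k) = 6 + s*(-2) = 6 - 2*s)
U(N, M) = -3*N
R = 0 (R = (6 - 2*3)*(-3*(-9)) = (6 - 6)*27 = 0*27 = 0)
√(R - 33658) = √(0 - 33658) = √(-33658) = I*√33658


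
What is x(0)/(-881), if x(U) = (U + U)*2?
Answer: 0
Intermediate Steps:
x(U) = 4*U (x(U) = (2*U)*2 = 4*U)
x(0)/(-881) = (4*0)/(-881) = 0*(-1/881) = 0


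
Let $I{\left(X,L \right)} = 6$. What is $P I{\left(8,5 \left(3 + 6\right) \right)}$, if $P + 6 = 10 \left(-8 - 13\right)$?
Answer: $-1296$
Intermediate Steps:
$P = -216$ ($P = -6 + 10 \left(-8 - 13\right) = -6 + 10 \left(-21\right) = -6 - 210 = -216$)
$P I{\left(8,5 \left(3 + 6\right) \right)} = \left(-216\right) 6 = -1296$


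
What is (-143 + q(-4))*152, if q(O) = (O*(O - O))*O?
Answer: -21736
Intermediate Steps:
q(O) = 0 (q(O) = (O*0)*O = 0*O = 0)
(-143 + q(-4))*152 = (-143 + 0)*152 = -143*152 = -21736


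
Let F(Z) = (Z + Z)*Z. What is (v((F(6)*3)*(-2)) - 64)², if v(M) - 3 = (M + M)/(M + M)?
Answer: 3600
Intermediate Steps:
F(Z) = 2*Z² (F(Z) = (2*Z)*Z = 2*Z²)
v(M) = 4 (v(M) = 3 + (M + M)/(M + M) = 3 + (2*M)/((2*M)) = 3 + (2*M)*(1/(2*M)) = 3 + 1 = 4)
(v((F(6)*3)*(-2)) - 64)² = (4 - 64)² = (-60)² = 3600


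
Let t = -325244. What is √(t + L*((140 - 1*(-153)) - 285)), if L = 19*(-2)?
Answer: 6*I*√9043 ≈ 570.57*I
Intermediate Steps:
L = -38
√(t + L*((140 - 1*(-153)) - 285)) = √(-325244 - 38*((140 - 1*(-153)) - 285)) = √(-325244 - 38*((140 + 153) - 285)) = √(-325244 - 38*(293 - 285)) = √(-325244 - 38*8) = √(-325244 - 304) = √(-325548) = 6*I*√9043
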